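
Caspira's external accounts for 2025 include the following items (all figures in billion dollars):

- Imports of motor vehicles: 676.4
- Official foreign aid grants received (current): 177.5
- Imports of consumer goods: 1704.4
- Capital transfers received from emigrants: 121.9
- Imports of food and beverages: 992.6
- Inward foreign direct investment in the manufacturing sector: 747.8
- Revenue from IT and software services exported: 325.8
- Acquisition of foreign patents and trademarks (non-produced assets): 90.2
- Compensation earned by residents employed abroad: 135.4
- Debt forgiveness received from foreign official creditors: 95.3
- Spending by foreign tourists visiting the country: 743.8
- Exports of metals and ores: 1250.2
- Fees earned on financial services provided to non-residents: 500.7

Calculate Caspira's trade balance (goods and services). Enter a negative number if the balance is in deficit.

-552.9

Goods: 1250.2 - 992.6 - 1704.4 - 676.4 = -2123.2
Services: 325.8 + 743.8 + 500.7 = 1570.3
Trade balance = -2123.2 + 1570.3 = -552.9
(Excluded from the trade balance — secondary income: official foreign aid grants received (current) 177.5; capital account: capital transfers received from emigrants 121.9, acquisition of foreign patents and trademarks (non-produced assets) 90.2, debt forgiveness received from foreign official creditors 95.3; financial account: inward foreign direct investment in the manufacturing sector 747.8; primary income: compensation earned by residents employed abroad 135.4.)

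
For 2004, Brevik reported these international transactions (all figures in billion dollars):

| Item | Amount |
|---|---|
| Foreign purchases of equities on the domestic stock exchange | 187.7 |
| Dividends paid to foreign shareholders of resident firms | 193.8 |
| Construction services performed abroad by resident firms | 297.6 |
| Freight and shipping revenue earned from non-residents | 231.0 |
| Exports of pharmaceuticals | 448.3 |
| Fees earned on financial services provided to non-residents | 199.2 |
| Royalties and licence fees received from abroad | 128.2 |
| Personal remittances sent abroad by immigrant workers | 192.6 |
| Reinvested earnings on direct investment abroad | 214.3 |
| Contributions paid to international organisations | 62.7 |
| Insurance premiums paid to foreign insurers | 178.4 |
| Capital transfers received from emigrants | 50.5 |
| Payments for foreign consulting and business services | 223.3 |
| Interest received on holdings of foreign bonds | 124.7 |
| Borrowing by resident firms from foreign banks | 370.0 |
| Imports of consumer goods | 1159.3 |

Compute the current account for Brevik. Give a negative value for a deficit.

Goods: 448.3 - 1159.3 = -711.0
Services: -178.4 + 128.2 - 223.3 + 231.0 + 199.2 + 297.6 = 454.3
Primary income: 214.3 + 124.7 - 193.8 = 145.2
Secondary income: -192.6 - 62.7 = -255.3
Current account = (-711.0) + 454.3 + 145.2 + (-255.3) = -366.8
(Excluded from the current account — financial account: foreign purchases of equities on the domestic stock exchange 187.7, borrowing by resident firms from foreign banks 370.0; capital account: capital transfers received from emigrants 50.5.)

-366.8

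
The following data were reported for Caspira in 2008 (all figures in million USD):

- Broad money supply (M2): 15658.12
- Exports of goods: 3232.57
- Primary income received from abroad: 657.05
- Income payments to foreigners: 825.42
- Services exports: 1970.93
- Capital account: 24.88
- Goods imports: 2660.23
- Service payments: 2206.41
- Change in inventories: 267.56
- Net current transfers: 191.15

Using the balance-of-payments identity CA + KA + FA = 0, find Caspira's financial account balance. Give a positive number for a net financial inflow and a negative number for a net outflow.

-384.52

Goods balance = 3232.57 - 2660.23 = 572.34
Services balance = 1970.93 - 2206.41 = -235.48
Trade balance (goods + services) = 572.34 + (-235.48) = 336.86
Net primary income = 657.05 - 825.42 = -168.37
Net secondary income = 191.15
Current account = 336.86 + (-168.37) + 191.15 = 359.64
Financial account = -(359.64 + 24.88) = -384.52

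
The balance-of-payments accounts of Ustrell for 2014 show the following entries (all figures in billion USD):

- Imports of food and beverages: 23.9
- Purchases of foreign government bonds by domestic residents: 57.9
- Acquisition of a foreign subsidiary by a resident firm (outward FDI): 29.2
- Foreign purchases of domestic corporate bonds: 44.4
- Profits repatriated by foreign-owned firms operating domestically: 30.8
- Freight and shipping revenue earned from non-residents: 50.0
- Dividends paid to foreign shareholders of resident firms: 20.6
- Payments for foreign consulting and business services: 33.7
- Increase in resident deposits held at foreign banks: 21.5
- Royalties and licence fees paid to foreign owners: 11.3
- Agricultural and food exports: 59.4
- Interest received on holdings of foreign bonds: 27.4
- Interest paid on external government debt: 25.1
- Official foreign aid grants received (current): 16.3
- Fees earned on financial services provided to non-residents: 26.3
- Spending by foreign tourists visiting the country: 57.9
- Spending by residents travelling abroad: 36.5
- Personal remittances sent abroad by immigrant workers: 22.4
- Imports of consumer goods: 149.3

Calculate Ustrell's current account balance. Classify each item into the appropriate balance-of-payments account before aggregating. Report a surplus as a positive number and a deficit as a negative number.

Goods: 59.4 - 149.3 - 23.9 = -113.8
Services: 57.9 - 11.3 - 36.5 + 50.0 - 33.7 + 26.3 = 52.7
Primary income: 27.4 - 25.1 - 20.6 - 30.8 = -49.1
Secondary income: 16.3 - 22.4 = -6.1
Current account = (-113.8) + 52.7 + (-49.1) + (-6.1) = -116.3
(Excluded from the current account — financial account: purchases of foreign government bonds by domestic residents 57.9, acquisition of a foreign subsidiary by a resident firm (outward FDI) 29.2, foreign purchases of domestic corporate bonds 44.4, increase in resident deposits held at foreign banks 21.5.)

-116.3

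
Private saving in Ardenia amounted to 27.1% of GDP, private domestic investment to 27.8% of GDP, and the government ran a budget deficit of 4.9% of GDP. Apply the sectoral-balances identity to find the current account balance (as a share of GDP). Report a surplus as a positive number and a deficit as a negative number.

-5.6

By the sectoral-balances identity, CA = (S_private - I) + (T - G).
Private balance = 27.1 - 27.8 = -0.7
Government balance (T - G) = -4.9
CA = -0.7 + (-4.9) = -5.6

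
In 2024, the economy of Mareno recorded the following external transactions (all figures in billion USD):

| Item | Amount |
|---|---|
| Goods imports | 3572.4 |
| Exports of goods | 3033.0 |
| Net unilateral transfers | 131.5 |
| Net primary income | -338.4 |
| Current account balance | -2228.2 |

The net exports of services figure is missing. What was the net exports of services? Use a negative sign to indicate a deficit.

-1481.9

Current account = goods balance + services balance + net primary income + net secondary income
Sum of the known components = -746.3
Net exports of services = CA - (known components) = -2228.2 - (-746.3) = -1481.9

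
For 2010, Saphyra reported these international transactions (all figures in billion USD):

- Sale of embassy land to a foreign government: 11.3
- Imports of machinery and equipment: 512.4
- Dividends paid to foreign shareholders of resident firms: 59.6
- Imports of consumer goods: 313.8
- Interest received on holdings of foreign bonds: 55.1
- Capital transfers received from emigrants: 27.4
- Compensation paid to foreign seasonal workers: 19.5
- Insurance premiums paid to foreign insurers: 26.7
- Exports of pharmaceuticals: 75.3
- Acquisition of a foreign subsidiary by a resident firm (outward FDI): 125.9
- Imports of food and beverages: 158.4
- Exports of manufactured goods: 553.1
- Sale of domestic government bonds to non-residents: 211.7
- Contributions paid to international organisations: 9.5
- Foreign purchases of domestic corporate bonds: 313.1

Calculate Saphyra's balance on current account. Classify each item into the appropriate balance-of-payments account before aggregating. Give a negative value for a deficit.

Goods: 75.3 - 313.8 - 512.4 - 158.4 + 553.1 = -356.2
Services: -26.7
Primary income: -19.5 - 59.6 + 55.1 = -24.0
Secondary income: -9.5
Current account = (-356.2) + (-26.7) + (-24.0) + (-9.5) = -416.4
(Excluded from the current account — capital account: sale of embassy land to a foreign government 11.3, capital transfers received from emigrants 27.4; financial account: acquisition of a foreign subsidiary by a resident firm (outward FDI) 125.9, sale of domestic government bonds to non-residents 211.7, foreign purchases of domestic corporate bonds 313.1.)

-416.4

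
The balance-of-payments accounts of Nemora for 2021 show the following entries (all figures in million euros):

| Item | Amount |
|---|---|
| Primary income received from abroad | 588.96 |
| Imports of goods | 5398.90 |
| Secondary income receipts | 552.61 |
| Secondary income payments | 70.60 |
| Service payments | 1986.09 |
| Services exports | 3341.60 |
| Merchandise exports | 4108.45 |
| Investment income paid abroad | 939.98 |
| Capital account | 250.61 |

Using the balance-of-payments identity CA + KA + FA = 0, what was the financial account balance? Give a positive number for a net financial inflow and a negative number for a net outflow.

-446.66

Goods balance = 4108.45 - 5398.90 = -1290.45
Services balance = 3341.60 - 1986.09 = 1355.51
Trade balance (goods + services) = -1290.45 + 1355.51 = 65.06
Net primary income = 588.96 - 939.98 = -351.02
Net secondary income = 552.61 - 70.60 = 482.01
Current account = 65.06 + (-351.02) + 482.01 = 196.05
Financial account = -(196.05 + 250.61) = -446.66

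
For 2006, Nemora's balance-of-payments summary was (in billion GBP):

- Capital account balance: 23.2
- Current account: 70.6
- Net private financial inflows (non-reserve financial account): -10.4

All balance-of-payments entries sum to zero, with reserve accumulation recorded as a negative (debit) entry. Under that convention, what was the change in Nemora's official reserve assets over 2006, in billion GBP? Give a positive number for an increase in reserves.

83.4

Official reserve transactions balance = -(70.6 + 23.2 + (-10.4)) = -83.4
An accumulation of reserves is recorded as a debit (negative entry), so the change in the stock of reserves is the negative of that balance.
Change in official reserves = -(-83.4) = 83.4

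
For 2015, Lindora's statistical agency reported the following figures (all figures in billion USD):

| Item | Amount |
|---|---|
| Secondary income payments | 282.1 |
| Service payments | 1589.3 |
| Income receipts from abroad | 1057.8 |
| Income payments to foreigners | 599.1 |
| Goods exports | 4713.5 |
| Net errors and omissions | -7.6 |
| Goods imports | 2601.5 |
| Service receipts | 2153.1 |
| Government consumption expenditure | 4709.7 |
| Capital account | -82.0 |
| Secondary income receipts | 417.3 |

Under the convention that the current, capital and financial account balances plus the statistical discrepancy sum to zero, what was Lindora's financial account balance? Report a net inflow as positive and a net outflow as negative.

-3180.1

Goods balance = 4713.5 - 2601.5 = 2112.0
Services balance = 2153.1 - 1589.3 = 563.8
Trade balance (goods + services) = 2112.0 + 563.8 = 2675.8
Net primary income = 1057.8 - 599.1 = 458.7
Net secondary income = 417.3 - 282.1 = 135.2
Current account = 2675.8 + 458.7 + 135.2 = 3269.7
Financial account = -(3269.7 + (-82.0) + (-7.6)) = -3180.1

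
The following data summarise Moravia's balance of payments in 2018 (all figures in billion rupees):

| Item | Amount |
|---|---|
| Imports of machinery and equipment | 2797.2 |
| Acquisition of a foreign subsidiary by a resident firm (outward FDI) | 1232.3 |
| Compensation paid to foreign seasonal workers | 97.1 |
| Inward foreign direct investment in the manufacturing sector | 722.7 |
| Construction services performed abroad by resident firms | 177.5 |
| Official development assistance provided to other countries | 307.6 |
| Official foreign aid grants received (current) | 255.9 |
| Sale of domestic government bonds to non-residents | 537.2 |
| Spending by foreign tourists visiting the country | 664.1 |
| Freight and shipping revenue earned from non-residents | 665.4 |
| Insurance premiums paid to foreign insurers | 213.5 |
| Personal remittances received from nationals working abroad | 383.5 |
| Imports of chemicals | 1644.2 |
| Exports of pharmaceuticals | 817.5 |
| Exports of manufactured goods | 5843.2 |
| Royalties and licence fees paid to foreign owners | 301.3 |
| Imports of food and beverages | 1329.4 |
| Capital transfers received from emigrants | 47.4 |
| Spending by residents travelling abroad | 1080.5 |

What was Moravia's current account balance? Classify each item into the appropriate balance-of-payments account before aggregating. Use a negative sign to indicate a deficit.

Goods: 817.5 - 1329.4 + 5843.2 - 1644.2 - 2797.2 = 889.9
Services: 177.5 + 665.4 + 664.1 - 1080.5 - 213.5 - 301.3 = -88.3
Primary income: -97.1
Secondary income: 255.9 + 383.5 - 307.6 = 331.8
Current account = 889.9 + (-88.3) + (-97.1) + 331.8 = 1036.3
(Excluded from the current account — financial account: acquisition of a foreign subsidiary by a resident firm (outward FDI) 1232.3, inward foreign direct investment in the manufacturing sector 722.7, sale of domestic government bonds to non-residents 537.2; capital account: capital transfers received from emigrants 47.4.)

1036.3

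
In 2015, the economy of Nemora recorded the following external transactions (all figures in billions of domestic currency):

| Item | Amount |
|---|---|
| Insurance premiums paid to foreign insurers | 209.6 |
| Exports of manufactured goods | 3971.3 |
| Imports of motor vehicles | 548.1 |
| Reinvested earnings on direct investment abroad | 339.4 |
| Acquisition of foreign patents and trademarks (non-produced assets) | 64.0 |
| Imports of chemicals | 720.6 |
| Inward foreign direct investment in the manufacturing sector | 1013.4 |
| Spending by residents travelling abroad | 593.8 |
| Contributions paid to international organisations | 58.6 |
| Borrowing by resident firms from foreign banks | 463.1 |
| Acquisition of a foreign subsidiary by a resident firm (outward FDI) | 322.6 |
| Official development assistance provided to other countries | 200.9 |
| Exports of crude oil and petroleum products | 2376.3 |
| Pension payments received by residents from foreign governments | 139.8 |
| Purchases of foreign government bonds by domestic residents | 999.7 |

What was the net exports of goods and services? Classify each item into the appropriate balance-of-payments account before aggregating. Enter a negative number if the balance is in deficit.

Goods: 3971.3 + 2376.3 - 548.1 - 720.6 = 5078.9
Services: -593.8 - 209.6 = -803.4
Trade balance = 5078.9 + (-803.4) = 4275.5
(Excluded from the trade balance — primary income: reinvested earnings on direct investment abroad 339.4; capital account: acquisition of foreign patents and trademarks (non-produced assets) 64.0; financial account: inward foreign direct investment in the manufacturing sector 1013.4, borrowing by resident firms from foreign banks 463.1, acquisition of a foreign subsidiary by a resident firm (outward FDI) 322.6, purchases of foreign government bonds by domestic residents 999.7; secondary income: contributions paid to international organisations 58.6, official development assistance provided to other countries 200.9, pension payments received by residents from foreign governments 139.8.)

4275.5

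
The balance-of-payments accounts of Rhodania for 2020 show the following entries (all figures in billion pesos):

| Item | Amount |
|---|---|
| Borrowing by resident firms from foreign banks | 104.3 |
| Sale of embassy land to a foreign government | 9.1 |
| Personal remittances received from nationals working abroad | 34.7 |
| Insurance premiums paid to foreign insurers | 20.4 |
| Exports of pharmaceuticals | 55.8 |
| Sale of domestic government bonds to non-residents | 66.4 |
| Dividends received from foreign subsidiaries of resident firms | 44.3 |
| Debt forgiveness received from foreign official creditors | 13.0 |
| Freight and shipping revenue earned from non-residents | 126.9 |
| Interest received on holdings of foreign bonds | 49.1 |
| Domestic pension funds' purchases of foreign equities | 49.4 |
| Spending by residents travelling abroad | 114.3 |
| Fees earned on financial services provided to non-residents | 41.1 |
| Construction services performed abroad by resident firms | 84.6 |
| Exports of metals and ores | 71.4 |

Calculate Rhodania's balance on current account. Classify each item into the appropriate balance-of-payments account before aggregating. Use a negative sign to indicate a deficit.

373.2

Goods: 55.8 + 71.4 = 127.2
Services: 41.1 - 20.4 + 84.6 - 114.3 + 126.9 = 117.9
Primary income: 49.1 + 44.3 = 93.4
Secondary income: 34.7
Current account = 127.2 + 117.9 + 93.4 + 34.7 = 373.2
(Excluded from the current account — financial account: borrowing by resident firms from foreign banks 104.3, sale of domestic government bonds to non-residents 66.4, domestic pension funds' purchases of foreign equities 49.4; capital account: sale of embassy land to a foreign government 9.1, debt forgiveness received from foreign official creditors 13.0.)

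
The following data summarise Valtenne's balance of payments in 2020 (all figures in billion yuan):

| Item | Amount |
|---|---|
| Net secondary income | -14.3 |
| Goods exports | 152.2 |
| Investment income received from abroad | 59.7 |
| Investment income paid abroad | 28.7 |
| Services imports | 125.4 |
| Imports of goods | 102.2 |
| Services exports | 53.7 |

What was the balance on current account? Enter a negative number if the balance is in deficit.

Goods balance = 152.2 - 102.2 = 50.0
Services balance = 53.7 - 125.4 = -71.7
Trade balance (goods + services) = 50.0 + (-71.7) = -21.7
Net primary income = 59.7 - 28.7 = 31.0
Net secondary income = -14.3
Current account = -21.7 + 31.0 + (-14.3) = -5.0

-5.0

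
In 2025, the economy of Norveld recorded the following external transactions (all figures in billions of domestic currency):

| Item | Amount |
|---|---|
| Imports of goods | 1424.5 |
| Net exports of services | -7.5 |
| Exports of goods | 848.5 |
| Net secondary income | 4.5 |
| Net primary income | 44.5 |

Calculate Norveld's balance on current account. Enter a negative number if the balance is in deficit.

Goods balance = 848.5 - 1424.5 = -576.0
Services balance = -7.5
Trade balance (goods + services) = -576.0 + (-7.5) = -583.5
Net primary income = 44.5
Net secondary income = 4.5
Current account = -583.5 + 44.5 + 4.5 = -534.5

-534.5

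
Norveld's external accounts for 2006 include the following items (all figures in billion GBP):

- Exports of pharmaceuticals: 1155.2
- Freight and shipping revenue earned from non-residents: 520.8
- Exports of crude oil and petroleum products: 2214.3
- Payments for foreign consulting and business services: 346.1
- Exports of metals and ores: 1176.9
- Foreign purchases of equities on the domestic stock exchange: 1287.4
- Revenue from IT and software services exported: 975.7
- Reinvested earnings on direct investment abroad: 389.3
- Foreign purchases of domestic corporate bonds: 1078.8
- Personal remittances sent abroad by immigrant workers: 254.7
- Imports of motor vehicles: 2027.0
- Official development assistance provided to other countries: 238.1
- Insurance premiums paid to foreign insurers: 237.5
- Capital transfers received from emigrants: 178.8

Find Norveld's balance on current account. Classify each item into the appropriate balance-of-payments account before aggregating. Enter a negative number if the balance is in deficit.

3328.8

Goods: 1155.2 + 1176.9 - 2027.0 + 2214.3 = 2519.4
Services: 975.7 + 520.8 - 237.5 - 346.1 = 912.9
Primary income: 389.3
Secondary income: -254.7 - 238.1 = -492.8
Current account = 2519.4 + 912.9 + 389.3 + (-492.8) = 3328.8
(Excluded from the current account — financial account: foreign purchases of equities on the domestic stock exchange 1287.4, foreign purchases of domestic corporate bonds 1078.8; capital account: capital transfers received from emigrants 178.8.)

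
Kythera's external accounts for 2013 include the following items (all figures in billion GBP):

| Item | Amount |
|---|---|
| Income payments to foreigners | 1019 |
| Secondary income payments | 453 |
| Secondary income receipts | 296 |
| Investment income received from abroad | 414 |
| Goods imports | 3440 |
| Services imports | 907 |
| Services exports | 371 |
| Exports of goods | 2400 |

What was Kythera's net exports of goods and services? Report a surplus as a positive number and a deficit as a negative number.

Goods balance = 2400 - 3440 = -1040
Services balance = 371 - 907 = -536
Trade balance (goods + services) = -1040 + (-536) = -1576

-1576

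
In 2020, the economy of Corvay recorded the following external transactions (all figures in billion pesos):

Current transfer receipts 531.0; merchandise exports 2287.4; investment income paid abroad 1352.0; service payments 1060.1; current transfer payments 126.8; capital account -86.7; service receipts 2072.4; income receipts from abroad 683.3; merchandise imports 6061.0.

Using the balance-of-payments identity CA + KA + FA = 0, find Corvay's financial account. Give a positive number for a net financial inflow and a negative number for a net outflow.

Goods balance = 2287.4 - 6061.0 = -3773.6
Services balance = 2072.4 - 1060.1 = 1012.3
Trade balance (goods + services) = -3773.6 + 1012.3 = -2761.3
Net primary income = 683.3 - 1352.0 = -668.7
Net secondary income = 531.0 - 126.8 = 404.2
Current account = -2761.3 + (-668.7) + 404.2 = -3025.8
Financial account = -(-3025.8 + (-86.7)) = 3112.5

3112.5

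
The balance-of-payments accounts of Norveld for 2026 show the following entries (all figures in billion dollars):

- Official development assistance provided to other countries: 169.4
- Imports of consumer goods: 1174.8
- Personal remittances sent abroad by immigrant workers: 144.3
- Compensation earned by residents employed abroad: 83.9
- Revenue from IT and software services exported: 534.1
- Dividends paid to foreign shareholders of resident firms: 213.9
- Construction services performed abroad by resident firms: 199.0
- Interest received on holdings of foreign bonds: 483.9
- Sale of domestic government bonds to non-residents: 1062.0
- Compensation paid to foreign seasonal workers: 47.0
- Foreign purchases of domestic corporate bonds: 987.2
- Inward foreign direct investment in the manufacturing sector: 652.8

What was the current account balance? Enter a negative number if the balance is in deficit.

-448.5

Goods: -1174.8
Services: 199.0 + 534.1 = 733.1
Primary income: 483.9 - 47.0 + 83.9 - 213.9 = 306.9
Secondary income: -169.4 - 144.3 = -313.7
Current account = (-1174.8) + 733.1 + 306.9 + (-313.7) = -448.5
(Excluded from the current account — financial account: sale of domestic government bonds to non-residents 1062.0, foreign purchases of domestic corporate bonds 987.2, inward foreign direct investment in the manufacturing sector 652.8.)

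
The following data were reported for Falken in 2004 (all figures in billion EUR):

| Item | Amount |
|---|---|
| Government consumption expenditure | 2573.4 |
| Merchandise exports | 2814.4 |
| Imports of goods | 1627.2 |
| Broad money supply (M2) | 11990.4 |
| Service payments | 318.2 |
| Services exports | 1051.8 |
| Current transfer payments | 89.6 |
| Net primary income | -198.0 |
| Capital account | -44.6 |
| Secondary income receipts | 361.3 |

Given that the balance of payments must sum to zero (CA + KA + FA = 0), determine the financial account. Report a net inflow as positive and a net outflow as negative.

-1949.9

Goods balance = 2814.4 - 1627.2 = 1187.2
Services balance = 1051.8 - 318.2 = 733.6
Trade balance (goods + services) = 1187.2 + 733.6 = 1920.8
Net primary income = -198.0
Net secondary income = 361.3 - 89.6 = 271.7
Current account = 1920.8 + (-198.0) + 271.7 = 1994.5
Financial account = -(1994.5 + (-44.6)) = -1949.9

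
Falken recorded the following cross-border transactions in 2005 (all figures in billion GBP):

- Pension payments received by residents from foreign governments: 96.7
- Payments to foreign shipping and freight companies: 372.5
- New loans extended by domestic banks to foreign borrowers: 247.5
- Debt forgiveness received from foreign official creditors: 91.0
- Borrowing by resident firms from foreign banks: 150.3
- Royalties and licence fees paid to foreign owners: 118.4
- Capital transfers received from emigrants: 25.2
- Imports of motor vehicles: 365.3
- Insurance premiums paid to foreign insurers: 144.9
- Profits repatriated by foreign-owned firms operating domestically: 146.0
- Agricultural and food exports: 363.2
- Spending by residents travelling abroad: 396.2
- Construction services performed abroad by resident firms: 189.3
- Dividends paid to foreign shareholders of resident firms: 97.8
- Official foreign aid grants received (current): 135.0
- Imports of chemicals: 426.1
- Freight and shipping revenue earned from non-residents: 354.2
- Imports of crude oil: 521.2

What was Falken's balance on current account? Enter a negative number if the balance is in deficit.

-1450.0

Goods: 363.2 - 521.2 - 426.1 - 365.3 = -949.4
Services: -144.9 - 118.4 + 354.2 + 189.3 - 372.5 - 396.2 = -488.5
Primary income: -146.0 - 97.8 = -243.8
Secondary income: 96.7 + 135.0 = 231.7
Current account = (-949.4) + (-488.5) + (-243.8) + 231.7 = -1450.0
(Excluded from the current account — financial account: new loans extended by domestic banks to foreign borrowers 247.5, borrowing by resident firms from foreign banks 150.3; capital account: debt forgiveness received from foreign official creditors 91.0, capital transfers received from emigrants 25.2.)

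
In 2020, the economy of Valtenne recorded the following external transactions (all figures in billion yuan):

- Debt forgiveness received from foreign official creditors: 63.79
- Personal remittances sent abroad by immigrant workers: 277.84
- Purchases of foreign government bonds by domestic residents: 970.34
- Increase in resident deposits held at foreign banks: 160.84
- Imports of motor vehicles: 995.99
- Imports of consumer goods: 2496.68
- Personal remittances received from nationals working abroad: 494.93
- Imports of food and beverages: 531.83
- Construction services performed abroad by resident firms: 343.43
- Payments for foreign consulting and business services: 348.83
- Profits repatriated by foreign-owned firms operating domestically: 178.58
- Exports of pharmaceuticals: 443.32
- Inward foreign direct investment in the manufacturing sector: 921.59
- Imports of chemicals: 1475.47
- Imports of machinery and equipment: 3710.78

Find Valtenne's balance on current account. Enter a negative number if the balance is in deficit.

Goods: 443.32 - 2496.68 - 3710.78 - 995.99 - 1475.47 - 531.83 = -8767.43
Services: -348.83 + 343.43 = -5.40
Primary income: -178.58
Secondary income: -277.84 + 494.93 = 217.09
Current account = (-8767.43) + (-5.40) + (-178.58) + 217.09 = -8734.32
(Excluded from the current account — capital account: debt forgiveness received from foreign official creditors 63.79; financial account: purchases of foreign government bonds by domestic residents 970.34, increase in resident deposits held at foreign banks 160.84, inward foreign direct investment in the manufacturing sector 921.59.)

-8734.32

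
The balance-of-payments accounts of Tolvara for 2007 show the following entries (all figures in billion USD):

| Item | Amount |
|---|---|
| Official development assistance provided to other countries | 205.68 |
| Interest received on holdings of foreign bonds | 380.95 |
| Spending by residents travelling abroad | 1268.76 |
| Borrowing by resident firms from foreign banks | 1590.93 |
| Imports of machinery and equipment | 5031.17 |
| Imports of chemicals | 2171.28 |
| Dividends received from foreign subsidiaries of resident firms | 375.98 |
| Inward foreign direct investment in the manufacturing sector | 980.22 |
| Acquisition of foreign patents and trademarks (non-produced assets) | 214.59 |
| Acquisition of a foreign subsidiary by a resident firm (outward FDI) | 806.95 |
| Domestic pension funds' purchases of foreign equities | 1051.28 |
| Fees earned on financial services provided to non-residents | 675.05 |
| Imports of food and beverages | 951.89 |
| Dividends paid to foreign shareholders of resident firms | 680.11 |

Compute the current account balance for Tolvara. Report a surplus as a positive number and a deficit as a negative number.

Goods: -2171.28 - 5031.17 - 951.89 = -8154.34
Services: 675.05 - 1268.76 = -593.71
Primary income: -680.11 + 375.98 + 380.95 = 76.82
Secondary income: -205.68
Current account = (-8154.34) + (-593.71) + 76.82 + (-205.68) = -8876.91
(Excluded from the current account — financial account: borrowing by resident firms from foreign banks 1590.93, inward foreign direct investment in the manufacturing sector 980.22, acquisition of a foreign subsidiary by a resident firm (outward FDI) 806.95, domestic pension funds' purchases of foreign equities 1051.28; capital account: acquisition of foreign patents and trademarks (non-produced assets) 214.59.)

-8876.91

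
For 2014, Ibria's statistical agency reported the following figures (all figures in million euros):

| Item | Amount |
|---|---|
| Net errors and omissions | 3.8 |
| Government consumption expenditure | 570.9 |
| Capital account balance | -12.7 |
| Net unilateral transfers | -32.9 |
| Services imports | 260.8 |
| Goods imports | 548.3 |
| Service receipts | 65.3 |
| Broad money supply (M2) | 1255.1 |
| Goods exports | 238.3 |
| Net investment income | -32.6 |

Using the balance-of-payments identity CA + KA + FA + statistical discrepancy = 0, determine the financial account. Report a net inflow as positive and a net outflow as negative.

Goods balance = 238.3 - 548.3 = -310.0
Services balance = 65.3 - 260.8 = -195.5
Trade balance (goods + services) = -310.0 + (-195.5) = -505.5
Net primary income = -32.6
Net secondary income = -32.9
Current account = -505.5 + (-32.6) + (-32.9) = -571.0
Financial account = -(-571.0 + (-12.7) + 3.8) = 579.9

579.9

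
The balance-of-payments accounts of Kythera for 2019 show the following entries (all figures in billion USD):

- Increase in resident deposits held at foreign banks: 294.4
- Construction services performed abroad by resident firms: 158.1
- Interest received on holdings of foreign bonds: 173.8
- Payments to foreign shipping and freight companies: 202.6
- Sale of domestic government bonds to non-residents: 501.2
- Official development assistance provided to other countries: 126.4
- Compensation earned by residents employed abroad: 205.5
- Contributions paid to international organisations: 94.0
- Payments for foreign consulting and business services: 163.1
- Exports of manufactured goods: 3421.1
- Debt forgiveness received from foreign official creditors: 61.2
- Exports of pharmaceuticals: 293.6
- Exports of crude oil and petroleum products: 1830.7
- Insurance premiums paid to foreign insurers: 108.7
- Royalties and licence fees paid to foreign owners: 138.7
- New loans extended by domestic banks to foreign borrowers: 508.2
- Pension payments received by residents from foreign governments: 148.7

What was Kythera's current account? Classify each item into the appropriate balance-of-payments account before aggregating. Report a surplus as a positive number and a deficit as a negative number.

Goods: 1830.7 + 293.6 + 3421.1 = 5545.4
Services: 158.1 - 202.6 - 163.1 - 138.7 - 108.7 = -455.0
Primary income: 205.5 + 173.8 = 379.3
Secondary income: 148.7 - 94.0 - 126.4 = -71.7
Current account = 5545.4 + (-455.0) + 379.3 + (-71.7) = 5398.0
(Excluded from the current account — financial account: increase in resident deposits held at foreign banks 294.4, sale of domestic government bonds to non-residents 501.2, new loans extended by domestic banks to foreign borrowers 508.2; capital account: debt forgiveness received from foreign official creditors 61.2.)

5398.0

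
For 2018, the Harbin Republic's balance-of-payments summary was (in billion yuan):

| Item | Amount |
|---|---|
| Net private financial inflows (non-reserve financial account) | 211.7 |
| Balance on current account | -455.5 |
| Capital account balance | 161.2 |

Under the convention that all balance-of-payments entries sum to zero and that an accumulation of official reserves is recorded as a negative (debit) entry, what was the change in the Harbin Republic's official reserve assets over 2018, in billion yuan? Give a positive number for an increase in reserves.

Official reserve transactions balance = -((-455.5) + 161.2 + 211.7) = 82.6
An accumulation of reserves is recorded as a debit (negative entry), so the change in the stock of reserves is the negative of that balance.
Change in official reserves = -(82.6) = -82.6

-82.6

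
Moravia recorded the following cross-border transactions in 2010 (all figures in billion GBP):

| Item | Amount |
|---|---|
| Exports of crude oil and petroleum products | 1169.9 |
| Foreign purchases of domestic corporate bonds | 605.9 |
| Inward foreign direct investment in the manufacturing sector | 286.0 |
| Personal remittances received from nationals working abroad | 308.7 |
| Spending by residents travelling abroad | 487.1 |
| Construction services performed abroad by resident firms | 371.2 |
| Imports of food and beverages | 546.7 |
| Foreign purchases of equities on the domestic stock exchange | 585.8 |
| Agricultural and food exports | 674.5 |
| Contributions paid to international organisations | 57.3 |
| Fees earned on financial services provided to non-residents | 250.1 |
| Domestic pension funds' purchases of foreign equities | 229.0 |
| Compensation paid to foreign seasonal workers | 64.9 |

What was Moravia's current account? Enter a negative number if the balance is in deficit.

Goods: -546.7 + 1169.9 + 674.5 = 1297.7
Services: 250.1 - 487.1 + 371.2 = 134.2
Primary income: -64.9
Secondary income: -57.3 + 308.7 = 251.4
Current account = 1297.7 + 134.2 + (-64.9) + 251.4 = 1618.4
(Excluded from the current account — financial account: foreign purchases of domestic corporate bonds 605.9, inward foreign direct investment in the manufacturing sector 286.0, foreign purchases of equities on the domestic stock exchange 585.8, domestic pension funds' purchases of foreign equities 229.0.)

1618.4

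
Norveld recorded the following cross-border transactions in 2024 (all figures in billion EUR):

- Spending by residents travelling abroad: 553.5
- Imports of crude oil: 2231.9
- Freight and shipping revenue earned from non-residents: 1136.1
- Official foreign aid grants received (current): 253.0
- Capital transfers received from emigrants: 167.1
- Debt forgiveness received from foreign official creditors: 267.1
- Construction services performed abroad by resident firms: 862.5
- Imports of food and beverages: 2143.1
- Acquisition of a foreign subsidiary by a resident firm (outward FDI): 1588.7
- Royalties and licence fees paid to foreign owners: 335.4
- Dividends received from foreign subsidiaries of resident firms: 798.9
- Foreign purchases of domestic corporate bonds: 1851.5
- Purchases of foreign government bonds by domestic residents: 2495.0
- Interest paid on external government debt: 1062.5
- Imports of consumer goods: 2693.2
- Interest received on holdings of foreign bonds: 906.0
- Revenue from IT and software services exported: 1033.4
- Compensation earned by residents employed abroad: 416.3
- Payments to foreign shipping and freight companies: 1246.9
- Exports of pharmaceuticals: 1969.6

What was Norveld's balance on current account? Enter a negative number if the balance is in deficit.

-2890.7

Goods: -2231.9 - 2143.1 + 1969.6 - 2693.2 = -5098.6
Services: 1033.4 - 1246.9 - 335.4 + 862.5 + 1136.1 - 553.5 = 896.2
Primary income: -1062.5 + 416.3 + 906.0 + 798.9 = 1058.7
Secondary income: 253.0
Current account = (-5098.6) + 896.2 + 1058.7 + 253.0 = -2890.7
(Excluded from the current account — capital account: capital transfers received from emigrants 167.1, debt forgiveness received from foreign official creditors 267.1; financial account: acquisition of a foreign subsidiary by a resident firm (outward FDI) 1588.7, foreign purchases of domestic corporate bonds 1851.5, purchases of foreign government bonds by domestic residents 2495.0.)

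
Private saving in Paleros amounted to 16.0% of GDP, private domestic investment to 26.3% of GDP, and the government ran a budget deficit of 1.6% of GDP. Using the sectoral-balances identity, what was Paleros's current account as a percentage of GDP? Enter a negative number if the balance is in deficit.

By the sectoral-balances identity, CA = (S_private - I) + (T - G).
Private balance = 16.0 - 26.3 = -10.3
Government balance (T - G) = -1.6
CA = -10.3 + (-1.6) = -11.9

-11.9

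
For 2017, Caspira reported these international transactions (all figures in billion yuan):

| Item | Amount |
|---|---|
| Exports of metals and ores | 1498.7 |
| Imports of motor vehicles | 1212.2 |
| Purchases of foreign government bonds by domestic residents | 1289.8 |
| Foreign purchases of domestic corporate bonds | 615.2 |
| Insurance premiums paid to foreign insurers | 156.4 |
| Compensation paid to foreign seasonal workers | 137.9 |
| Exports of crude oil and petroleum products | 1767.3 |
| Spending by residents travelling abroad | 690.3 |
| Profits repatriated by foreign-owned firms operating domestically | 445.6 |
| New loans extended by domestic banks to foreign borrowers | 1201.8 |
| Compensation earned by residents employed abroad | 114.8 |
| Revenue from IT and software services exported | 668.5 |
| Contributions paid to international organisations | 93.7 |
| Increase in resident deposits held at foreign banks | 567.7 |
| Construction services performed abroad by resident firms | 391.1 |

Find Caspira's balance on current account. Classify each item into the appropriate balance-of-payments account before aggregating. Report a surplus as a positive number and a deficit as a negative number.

1704.3

Goods: 1498.7 + 1767.3 - 1212.2 = 2053.8
Services: -156.4 - 690.3 + 668.5 + 391.1 = 212.9
Primary income: -445.6 - 137.9 + 114.8 = -468.7
Secondary income: -93.7
Current account = 2053.8 + 212.9 + (-468.7) + (-93.7) = 1704.3
(Excluded from the current account — financial account: purchases of foreign government bonds by domestic residents 1289.8, foreign purchases of domestic corporate bonds 615.2, new loans extended by domestic banks to foreign borrowers 1201.8, increase in resident deposits held at foreign banks 567.7.)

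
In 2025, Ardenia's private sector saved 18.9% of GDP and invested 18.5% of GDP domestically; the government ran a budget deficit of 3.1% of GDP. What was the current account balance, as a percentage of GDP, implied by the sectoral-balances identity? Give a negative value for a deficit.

By the sectoral-balances identity, CA = (S_private - I) + (T - G).
Private balance = 18.9 - 18.5 = 0.4
Government balance (T - G) = -3.1
CA = 0.4 + (-3.1) = -2.7

-2.7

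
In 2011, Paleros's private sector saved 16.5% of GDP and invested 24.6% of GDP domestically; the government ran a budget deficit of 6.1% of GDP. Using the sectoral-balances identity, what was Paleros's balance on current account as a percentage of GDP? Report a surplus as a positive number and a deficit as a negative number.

By the sectoral-balances identity, CA = (S_private - I) + (T - G).
Private balance = 16.5 - 24.6 = -8.1
Government balance (T - G) = -6.1
CA = -8.1 + (-6.1) = -14.2

-14.2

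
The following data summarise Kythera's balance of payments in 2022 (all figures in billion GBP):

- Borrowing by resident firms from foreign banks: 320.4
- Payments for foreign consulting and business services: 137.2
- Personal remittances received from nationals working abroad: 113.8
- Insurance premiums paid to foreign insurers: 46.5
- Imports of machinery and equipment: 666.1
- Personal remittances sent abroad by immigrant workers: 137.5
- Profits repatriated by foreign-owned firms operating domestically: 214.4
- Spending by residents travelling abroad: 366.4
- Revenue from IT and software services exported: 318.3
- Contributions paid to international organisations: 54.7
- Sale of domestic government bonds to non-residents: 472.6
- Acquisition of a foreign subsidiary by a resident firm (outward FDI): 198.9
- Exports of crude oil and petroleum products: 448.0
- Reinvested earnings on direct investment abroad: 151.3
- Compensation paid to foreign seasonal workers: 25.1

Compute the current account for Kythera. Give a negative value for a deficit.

Goods: 448.0 - 666.1 = -218.1
Services: 318.3 - 46.5 - 366.4 - 137.2 = -231.8
Primary income: -25.1 + 151.3 - 214.4 = -88.2
Secondary income: -54.7 + 113.8 - 137.5 = -78.4
Current account = (-218.1) + (-231.8) + (-88.2) + (-78.4) = -616.5
(Excluded from the current account — financial account: borrowing by resident firms from foreign banks 320.4, sale of domestic government bonds to non-residents 472.6, acquisition of a foreign subsidiary by a resident firm (outward FDI) 198.9.)

-616.5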